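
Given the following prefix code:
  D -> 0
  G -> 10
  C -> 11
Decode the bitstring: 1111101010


Decoding step by step:
Bits 11 -> C
Bits 11 -> C
Bits 10 -> G
Bits 10 -> G
Bits 10 -> G


Decoded message: CCGGG


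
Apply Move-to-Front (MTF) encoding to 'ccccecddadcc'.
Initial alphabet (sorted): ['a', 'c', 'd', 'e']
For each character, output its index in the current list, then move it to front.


MTF encoding:
'c': index 1 in ['a', 'c', 'd', 'e'] -> ['c', 'a', 'd', 'e']
'c': index 0 in ['c', 'a', 'd', 'e'] -> ['c', 'a', 'd', 'e']
'c': index 0 in ['c', 'a', 'd', 'e'] -> ['c', 'a', 'd', 'e']
'c': index 0 in ['c', 'a', 'd', 'e'] -> ['c', 'a', 'd', 'e']
'e': index 3 in ['c', 'a', 'd', 'e'] -> ['e', 'c', 'a', 'd']
'c': index 1 in ['e', 'c', 'a', 'd'] -> ['c', 'e', 'a', 'd']
'd': index 3 in ['c', 'e', 'a', 'd'] -> ['d', 'c', 'e', 'a']
'd': index 0 in ['d', 'c', 'e', 'a'] -> ['d', 'c', 'e', 'a']
'a': index 3 in ['d', 'c', 'e', 'a'] -> ['a', 'd', 'c', 'e']
'd': index 1 in ['a', 'd', 'c', 'e'] -> ['d', 'a', 'c', 'e']
'c': index 2 in ['d', 'a', 'c', 'e'] -> ['c', 'd', 'a', 'e']
'c': index 0 in ['c', 'd', 'a', 'e'] -> ['c', 'd', 'a', 'e']


Output: [1, 0, 0, 0, 3, 1, 3, 0, 3, 1, 2, 0]


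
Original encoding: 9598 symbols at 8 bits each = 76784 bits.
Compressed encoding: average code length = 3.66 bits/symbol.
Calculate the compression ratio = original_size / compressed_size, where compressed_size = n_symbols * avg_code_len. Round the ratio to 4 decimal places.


original_size = n_symbols * orig_bits = 9598 * 8 = 76784 bits
compressed_size = n_symbols * avg_code_len = 9598 * 3.66 = 35128.68 bits
ratio = original_size / compressed_size = 76784 / 35128.68 = 2.1858

Compression ratio = 2.1858


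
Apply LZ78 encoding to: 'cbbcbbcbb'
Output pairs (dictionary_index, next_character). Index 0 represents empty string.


LZ78 encoding steps:
Dictionary: {0: ''}
Step 1: w='' (idx 0), next='c' -> output (0, 'c'), add 'c' as idx 1
Step 2: w='' (idx 0), next='b' -> output (0, 'b'), add 'b' as idx 2
Step 3: w='b' (idx 2), next='c' -> output (2, 'c'), add 'bc' as idx 3
Step 4: w='b' (idx 2), next='b' -> output (2, 'b'), add 'bb' as idx 4
Step 5: w='c' (idx 1), next='b' -> output (1, 'b'), add 'cb' as idx 5
Step 6: w='b' (idx 2), end of input -> output (2, '')


Encoded: [(0, 'c'), (0, 'b'), (2, 'c'), (2, 'b'), (1, 'b'), (2, '')]


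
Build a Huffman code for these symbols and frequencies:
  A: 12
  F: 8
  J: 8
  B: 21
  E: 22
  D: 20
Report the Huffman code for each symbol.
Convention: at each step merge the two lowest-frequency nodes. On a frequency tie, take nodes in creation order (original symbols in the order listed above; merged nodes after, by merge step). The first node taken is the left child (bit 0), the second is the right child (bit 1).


Huffman tree construction:
Step 1: Merge F(8) + J(8) = 16
Step 2: Merge A(12) + (F+J)(16) = 28
Step 3: Merge D(20) + B(21) = 41
Step 4: Merge E(22) + (A+(F+J))(28) = 50
Step 5: Merge (D+B)(41) + (E+(A+(F+J)))(50) = 91
Read each symbol's code off the tree from the root (left child = 0, right child = 1).

Codes:
  A: 110 (length 3)
  F: 1110 (length 4)
  J: 1111 (length 4)
  B: 01 (length 2)
  E: 10 (length 2)
  D: 00 (length 2)
Average code length: 226/91 = 2.4835 bits/symbol


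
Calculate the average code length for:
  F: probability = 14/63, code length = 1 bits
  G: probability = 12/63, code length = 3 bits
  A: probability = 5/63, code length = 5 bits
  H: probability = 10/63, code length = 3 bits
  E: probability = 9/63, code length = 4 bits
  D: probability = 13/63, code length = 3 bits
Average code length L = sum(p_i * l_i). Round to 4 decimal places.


Weighted contributions p_i * l_i:
  F: (14/63) * 1 = 14/63
  G: (12/63) * 3 = 36/63
  A: (5/63) * 5 = 25/63
  H: (10/63) * 3 = 30/63
  E: (9/63) * 4 = 36/63
  D: (13/63) * 3 = 39/63
Sum = (14 + 36 + 25 + 30 + 36 + 39)/63 = 180/63

L = 180/63 = 2.8571 bits/symbol


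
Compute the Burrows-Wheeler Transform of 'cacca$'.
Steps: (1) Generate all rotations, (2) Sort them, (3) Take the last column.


Rotations (sorted):
  0: $cacca -> last char: a
  1: a$cacc -> last char: c
  2: acca$c -> last char: c
  3: ca$cac -> last char: c
  4: cacca$ -> last char: $
  5: cca$ca -> last char: a


BWT = accc$a


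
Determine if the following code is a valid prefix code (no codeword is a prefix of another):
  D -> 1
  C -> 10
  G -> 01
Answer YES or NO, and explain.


Checking each pair (does one codeword prefix another?):
  D='1' vs C='10': prefix -- VIOLATION

NO -- this is NOT a valid prefix code. D (1) is a prefix of C (10).


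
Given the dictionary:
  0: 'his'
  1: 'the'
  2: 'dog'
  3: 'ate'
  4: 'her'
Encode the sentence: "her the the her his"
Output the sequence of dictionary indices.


Look up each word in the dictionary:
  'her' -> 4
  'the' -> 1
  'the' -> 1
  'her' -> 4
  'his' -> 0

Encoded: [4, 1, 1, 4, 0]


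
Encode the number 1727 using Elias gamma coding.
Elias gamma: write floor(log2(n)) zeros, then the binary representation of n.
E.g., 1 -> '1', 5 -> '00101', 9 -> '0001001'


num_bits = floor(log2(1727)) + 1 = 11
leading_zeros = num_bits - 1 = 10
binary(1727) = 11010111111

Elias gamma(1727) = '0000000000' + '11010111111' = 000000000011010111111 (21 bits)


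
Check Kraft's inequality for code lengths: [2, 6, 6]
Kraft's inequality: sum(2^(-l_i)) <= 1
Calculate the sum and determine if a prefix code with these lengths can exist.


Sum = 2^(-2) + 2^(-6) + 2^(-6)
    = 0.25 + 0.015625 + 0.015625
    = 18/64 = 0.28125
Since 0.28125 <= 1, Kraft's inequality IS satisfied.
A prefix code with these lengths CAN exist.

Kraft sum = 0.28125. Satisfied.


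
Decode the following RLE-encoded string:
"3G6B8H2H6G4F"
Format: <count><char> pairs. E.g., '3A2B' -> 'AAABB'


Expanding each <count><char> pair:
  3G -> 'GGG'
  6B -> 'BBBBBB'
  8H -> 'HHHHHHHH'
  2H -> 'HH'
  6G -> 'GGGGGG'
  4F -> 'FFFF'

Decoded = GGGBBBBBBHHHHHHHHHHGGGGGGFFFF


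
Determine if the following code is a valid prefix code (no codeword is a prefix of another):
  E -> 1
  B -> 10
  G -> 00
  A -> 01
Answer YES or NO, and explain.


Checking each pair (does one codeword prefix another?):
  E='1' vs B='10': prefix -- VIOLATION

NO -- this is NOT a valid prefix code. E (1) is a prefix of B (10).


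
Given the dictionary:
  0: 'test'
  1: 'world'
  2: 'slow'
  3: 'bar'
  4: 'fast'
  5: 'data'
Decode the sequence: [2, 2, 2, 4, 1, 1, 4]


Look up each index in the dictionary:
  2 -> 'slow'
  2 -> 'slow'
  2 -> 'slow'
  4 -> 'fast'
  1 -> 'world'
  1 -> 'world'
  4 -> 'fast'

Decoded: "slow slow slow fast world world fast"


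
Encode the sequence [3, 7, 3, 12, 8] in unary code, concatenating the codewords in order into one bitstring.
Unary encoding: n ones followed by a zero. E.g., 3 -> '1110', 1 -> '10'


Encode each number as n ones followed by a terminating 0:
  3 -> 1110 (4 bits)
  7 -> 11111110 (8 bits)
  3 -> 1110 (4 bits)
  12 -> 1111111111110 (13 bits)
  8 -> 111111110 (9 bits)
Total length = 4 + 8 + 4 + 13 + 9 = 38 bits.

Unary([3, 7, 3, 12, 8]) = 11101111111011101111111111110111111110 (38 bits)


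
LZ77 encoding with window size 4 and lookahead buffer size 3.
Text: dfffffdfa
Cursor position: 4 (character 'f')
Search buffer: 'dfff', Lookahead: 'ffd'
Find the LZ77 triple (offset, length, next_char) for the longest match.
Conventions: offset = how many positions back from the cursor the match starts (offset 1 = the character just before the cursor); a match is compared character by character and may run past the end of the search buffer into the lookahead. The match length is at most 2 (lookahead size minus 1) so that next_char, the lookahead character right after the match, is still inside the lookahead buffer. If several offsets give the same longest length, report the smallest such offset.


Try each offset into the search buffer:
  offset=1 (pos 3, char 'f'): match length 2
  offset=2 (pos 2, char 'f'): match length 2
  offset=3 (pos 1, char 'f'): match length 2
  offset=4 (pos 0, char 'd'): match length 0
Longest match has length 2, found at offsets 1, 2, 3; take the smallest, offset 1.
next_char = character at position 4 + 2 = 6 -> 'd'

Best match: offset=1, length=2 (matching 'ff' starting at position 3)
LZ77 triple: (1, 2, 'd')


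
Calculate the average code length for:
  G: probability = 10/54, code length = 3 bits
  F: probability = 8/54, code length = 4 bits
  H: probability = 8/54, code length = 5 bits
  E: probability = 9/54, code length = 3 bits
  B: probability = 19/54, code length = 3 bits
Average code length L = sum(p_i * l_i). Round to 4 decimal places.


Weighted contributions p_i * l_i:
  G: (10/54) * 3 = 30/54
  F: (8/54) * 4 = 32/54
  H: (8/54) * 5 = 40/54
  E: (9/54) * 3 = 27/54
  B: (19/54) * 3 = 57/54
Sum = (30 + 32 + 40 + 27 + 57)/54 = 186/54

L = 186/54 = 3.4444 bits/symbol


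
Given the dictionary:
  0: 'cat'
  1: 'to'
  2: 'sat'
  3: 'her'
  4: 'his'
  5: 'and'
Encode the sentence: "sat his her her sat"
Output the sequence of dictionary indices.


Look up each word in the dictionary:
  'sat' -> 2
  'his' -> 4
  'her' -> 3
  'her' -> 3
  'sat' -> 2

Encoded: [2, 4, 3, 3, 2]


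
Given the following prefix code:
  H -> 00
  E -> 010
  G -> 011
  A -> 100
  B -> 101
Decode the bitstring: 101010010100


Decoding step by step:
Bits 101 -> B
Bits 010 -> E
Bits 010 -> E
Bits 100 -> A


Decoded message: BEEA


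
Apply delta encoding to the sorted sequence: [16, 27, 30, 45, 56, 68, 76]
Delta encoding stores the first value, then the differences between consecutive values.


First value: 16
Deltas:
  27 - 16 = 11
  30 - 27 = 3
  45 - 30 = 15
  56 - 45 = 11
  68 - 56 = 12
  76 - 68 = 8


Delta encoded: [16, 11, 3, 15, 11, 12, 8]


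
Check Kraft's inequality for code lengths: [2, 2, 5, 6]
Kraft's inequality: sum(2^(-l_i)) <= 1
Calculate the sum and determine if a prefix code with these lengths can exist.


Sum = 2^(-2) + 2^(-2) + 2^(-5) + 2^(-6)
    = 0.25 + 0.25 + 0.03125 + 0.015625
    = 35/64 = 0.546875
Since 0.546875 <= 1, Kraft's inequality IS satisfied.
A prefix code with these lengths CAN exist.

Kraft sum = 0.546875. Satisfied.


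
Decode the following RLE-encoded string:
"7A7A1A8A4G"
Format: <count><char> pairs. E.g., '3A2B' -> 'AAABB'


Expanding each <count><char> pair:
  7A -> 'AAAAAAA'
  7A -> 'AAAAAAA'
  1A -> 'A'
  8A -> 'AAAAAAAA'
  4G -> 'GGGG'

Decoded = AAAAAAAAAAAAAAAAAAAAAAAGGGG


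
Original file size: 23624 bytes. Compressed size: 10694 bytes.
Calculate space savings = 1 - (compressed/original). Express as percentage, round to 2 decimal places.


ratio = compressed/original = 10694/23624 = 0.452675
savings = 1 - ratio = 1 - 0.452675 = 0.547325
as a percentage: 0.547325 * 100 = 54.73%

Space savings = 1 - 10694/23624 = 54.73%


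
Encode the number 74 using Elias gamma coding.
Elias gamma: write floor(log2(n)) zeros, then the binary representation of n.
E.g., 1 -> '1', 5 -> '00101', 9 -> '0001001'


num_bits = floor(log2(74)) + 1 = 7
leading_zeros = num_bits - 1 = 6
binary(74) = 1001010

Elias gamma(74) = '000000' + '1001010' = 0000001001010 (13 bits)


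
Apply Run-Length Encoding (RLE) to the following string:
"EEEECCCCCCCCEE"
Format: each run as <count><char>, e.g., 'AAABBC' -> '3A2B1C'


Scanning runs left to right:
  i=0: run of 'E' x 4 -> '4E'
  i=4: run of 'C' x 8 -> '8C'
  i=12: run of 'E' x 2 -> '2E'

RLE = 4E8C2E


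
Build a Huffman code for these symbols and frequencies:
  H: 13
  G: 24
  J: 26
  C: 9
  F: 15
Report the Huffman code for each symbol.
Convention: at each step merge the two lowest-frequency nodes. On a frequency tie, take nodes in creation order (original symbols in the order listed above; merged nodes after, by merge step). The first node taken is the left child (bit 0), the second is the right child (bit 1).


Huffman tree construction:
Step 1: Merge C(9) + H(13) = 22
Step 2: Merge F(15) + (C+H)(22) = 37
Step 3: Merge G(24) + J(26) = 50
Step 4: Merge (F+(C+H))(37) + (G+J)(50) = 87
Read each symbol's code off the tree from the root (left child = 0, right child = 1).

Codes:
  H: 011 (length 3)
  G: 10 (length 2)
  J: 11 (length 2)
  C: 010 (length 3)
  F: 00 (length 2)
Average code length: 196/87 = 2.2529 bits/symbol


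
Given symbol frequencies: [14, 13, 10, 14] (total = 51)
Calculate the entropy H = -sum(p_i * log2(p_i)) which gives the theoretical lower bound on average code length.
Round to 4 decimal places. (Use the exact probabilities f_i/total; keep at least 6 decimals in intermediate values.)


Per-symbol terms -p_i * log2(p_i) with p_i = f_i/51:
  p = 14/51 = 0.274510: log2(p) = -1.865070, -p*log2(p) = 0.511980
  p = 13/51 = 0.254902: log2(p) = -1.971986, -p*log2(p) = 0.502663
  p = 10/51 = 0.196078: log2(p) = -2.350497, -p*log2(p) = 0.460882
  p = 14/51 = 0.274510: log2(p) = -1.865070, -p*log2(p) = 0.511980
H = 0.511980 + 0.502663 + 0.460882 + 0.511980 = 1.987505

H = 1.9875 bits/symbol


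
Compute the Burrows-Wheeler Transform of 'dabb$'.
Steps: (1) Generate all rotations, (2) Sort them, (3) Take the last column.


Rotations (sorted):
  0: $dabb -> last char: b
  1: abb$d -> last char: d
  2: b$dab -> last char: b
  3: bb$da -> last char: a
  4: dabb$ -> last char: $


BWT = bdba$


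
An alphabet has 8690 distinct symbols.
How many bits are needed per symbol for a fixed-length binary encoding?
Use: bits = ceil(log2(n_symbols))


log2(8690) = 13.0851
Bracket: 2^13 = 8192 < 8690 <= 2^14 = 16384
So ceil(log2(8690)) = 14

bits = ceil(log2(8690)) = ceil(13.0851) = 14 bits


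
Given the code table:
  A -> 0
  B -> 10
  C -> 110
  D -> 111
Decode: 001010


Decoding:
0 -> A
0 -> A
10 -> B
10 -> B


Result: AABB


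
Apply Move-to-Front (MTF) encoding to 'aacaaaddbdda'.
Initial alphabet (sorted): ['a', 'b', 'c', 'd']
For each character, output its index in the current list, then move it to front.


MTF encoding:
'a': index 0 in ['a', 'b', 'c', 'd'] -> ['a', 'b', 'c', 'd']
'a': index 0 in ['a', 'b', 'c', 'd'] -> ['a', 'b', 'c', 'd']
'c': index 2 in ['a', 'b', 'c', 'd'] -> ['c', 'a', 'b', 'd']
'a': index 1 in ['c', 'a', 'b', 'd'] -> ['a', 'c', 'b', 'd']
'a': index 0 in ['a', 'c', 'b', 'd'] -> ['a', 'c', 'b', 'd']
'a': index 0 in ['a', 'c', 'b', 'd'] -> ['a', 'c', 'b', 'd']
'd': index 3 in ['a', 'c', 'b', 'd'] -> ['d', 'a', 'c', 'b']
'd': index 0 in ['d', 'a', 'c', 'b'] -> ['d', 'a', 'c', 'b']
'b': index 3 in ['d', 'a', 'c', 'b'] -> ['b', 'd', 'a', 'c']
'd': index 1 in ['b', 'd', 'a', 'c'] -> ['d', 'b', 'a', 'c']
'd': index 0 in ['d', 'b', 'a', 'c'] -> ['d', 'b', 'a', 'c']
'a': index 2 in ['d', 'b', 'a', 'c'] -> ['a', 'd', 'b', 'c']


Output: [0, 0, 2, 1, 0, 0, 3, 0, 3, 1, 0, 2]


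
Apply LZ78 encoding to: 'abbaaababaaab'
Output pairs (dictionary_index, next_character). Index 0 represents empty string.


LZ78 encoding steps:
Dictionary: {0: ''}
Step 1: w='' (idx 0), next='a' -> output (0, 'a'), add 'a' as idx 1
Step 2: w='' (idx 0), next='b' -> output (0, 'b'), add 'b' as idx 2
Step 3: w='b' (idx 2), next='a' -> output (2, 'a'), add 'ba' as idx 3
Step 4: w='a' (idx 1), next='a' -> output (1, 'a'), add 'aa' as idx 4
Step 5: w='ba' (idx 3), next='b' -> output (3, 'b'), add 'bab' as idx 5
Step 6: w='aa' (idx 4), next='a' -> output (4, 'a'), add 'aaa' as idx 6
Step 7: w='b' (idx 2), end of input -> output (2, '')


Encoded: [(0, 'a'), (0, 'b'), (2, 'a'), (1, 'a'), (3, 'b'), (4, 'a'), (2, '')]


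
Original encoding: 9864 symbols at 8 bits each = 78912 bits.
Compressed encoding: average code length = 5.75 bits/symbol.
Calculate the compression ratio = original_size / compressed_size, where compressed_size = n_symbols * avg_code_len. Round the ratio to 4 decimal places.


original_size = n_symbols * orig_bits = 9864 * 8 = 78912 bits
compressed_size = n_symbols * avg_code_len = 9864 * 5.75 = 56718.0 bits
ratio = original_size / compressed_size = 78912 / 56718.0 = 1.3913

Compression ratio = 1.3913


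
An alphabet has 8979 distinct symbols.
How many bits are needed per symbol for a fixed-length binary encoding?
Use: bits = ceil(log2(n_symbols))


log2(8979) = 13.1323
Bracket: 2^13 = 8192 < 8979 <= 2^14 = 16384
So ceil(log2(8979)) = 14

bits = ceil(log2(8979)) = ceil(13.1323) = 14 bits


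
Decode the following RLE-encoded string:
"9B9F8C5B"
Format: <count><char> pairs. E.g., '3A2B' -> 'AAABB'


Expanding each <count><char> pair:
  9B -> 'BBBBBBBBB'
  9F -> 'FFFFFFFFF'
  8C -> 'CCCCCCCC'
  5B -> 'BBBBB'

Decoded = BBBBBBBBBFFFFFFFFFCCCCCCCCBBBBB


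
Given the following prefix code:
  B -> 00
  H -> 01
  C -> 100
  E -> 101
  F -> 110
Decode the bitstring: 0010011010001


Decoding step by step:
Bits 00 -> B
Bits 100 -> C
Bits 110 -> F
Bits 100 -> C
Bits 01 -> H


Decoded message: BCFCH


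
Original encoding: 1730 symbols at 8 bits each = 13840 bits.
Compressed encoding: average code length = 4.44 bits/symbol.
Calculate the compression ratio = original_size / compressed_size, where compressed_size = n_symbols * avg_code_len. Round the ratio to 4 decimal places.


original_size = n_symbols * orig_bits = 1730 * 8 = 13840 bits
compressed_size = n_symbols * avg_code_len = 1730 * 4.44 = 7681.2 bits
ratio = original_size / compressed_size = 13840 / 7681.2 = 1.8018

Compression ratio = 1.8018


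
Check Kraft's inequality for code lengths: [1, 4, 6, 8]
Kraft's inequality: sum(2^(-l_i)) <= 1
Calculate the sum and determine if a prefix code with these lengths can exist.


Sum = 2^(-1) + 2^(-4) + 2^(-6) + 2^(-8)
    = 0.5 + 0.0625 + 0.015625 + 0.00390625
    = 149/256 = 0.58203125
Since 0.58203125 <= 1, Kraft's inequality IS satisfied.
A prefix code with these lengths CAN exist.

Kraft sum = 0.58203125. Satisfied.


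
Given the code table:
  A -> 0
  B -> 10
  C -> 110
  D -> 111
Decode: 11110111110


Decoding:
111 -> D
10 -> B
111 -> D
110 -> C


Result: DBDC


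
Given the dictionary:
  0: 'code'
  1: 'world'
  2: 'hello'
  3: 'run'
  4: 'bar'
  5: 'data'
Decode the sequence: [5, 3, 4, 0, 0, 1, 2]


Look up each index in the dictionary:
  5 -> 'data'
  3 -> 'run'
  4 -> 'bar'
  0 -> 'code'
  0 -> 'code'
  1 -> 'world'
  2 -> 'hello'

Decoded: "data run bar code code world hello"


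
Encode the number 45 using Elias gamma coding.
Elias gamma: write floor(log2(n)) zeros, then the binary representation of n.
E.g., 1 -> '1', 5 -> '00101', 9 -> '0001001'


num_bits = floor(log2(45)) + 1 = 6
leading_zeros = num_bits - 1 = 5
binary(45) = 101101

Elias gamma(45) = '00000' + '101101' = 00000101101 (11 bits)


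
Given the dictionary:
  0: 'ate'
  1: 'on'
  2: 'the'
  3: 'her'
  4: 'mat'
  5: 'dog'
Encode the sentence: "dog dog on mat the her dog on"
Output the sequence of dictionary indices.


Look up each word in the dictionary:
  'dog' -> 5
  'dog' -> 5
  'on' -> 1
  'mat' -> 4
  'the' -> 2
  'her' -> 3
  'dog' -> 5
  'on' -> 1

Encoded: [5, 5, 1, 4, 2, 3, 5, 1]


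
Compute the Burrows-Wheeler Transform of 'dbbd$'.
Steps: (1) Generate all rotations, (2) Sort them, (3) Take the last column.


Rotations (sorted):
  0: $dbbd -> last char: d
  1: bbd$d -> last char: d
  2: bd$db -> last char: b
  3: d$dbb -> last char: b
  4: dbbd$ -> last char: $


BWT = ddbb$


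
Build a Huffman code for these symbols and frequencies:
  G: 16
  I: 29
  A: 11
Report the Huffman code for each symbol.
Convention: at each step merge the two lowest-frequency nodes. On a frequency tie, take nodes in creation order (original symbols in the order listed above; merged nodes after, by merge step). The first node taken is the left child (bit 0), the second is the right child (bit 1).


Huffman tree construction:
Step 1: Merge A(11) + G(16) = 27
Step 2: Merge (A+G)(27) + I(29) = 56
Read each symbol's code off the tree from the root (left child = 0, right child = 1).

Codes:
  G: 01 (length 2)
  I: 1 (length 1)
  A: 00 (length 2)
Average code length: 83/56 = 1.4821 bits/symbol


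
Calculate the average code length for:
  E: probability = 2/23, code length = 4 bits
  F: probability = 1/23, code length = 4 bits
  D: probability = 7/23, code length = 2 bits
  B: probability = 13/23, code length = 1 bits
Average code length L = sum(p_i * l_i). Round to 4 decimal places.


Weighted contributions p_i * l_i:
  E: (2/23) * 4 = 8/23
  F: (1/23) * 4 = 4/23
  D: (7/23) * 2 = 14/23
  B: (13/23) * 1 = 13/23
Sum = (8 + 4 + 14 + 13)/23 = 39/23

L = 39/23 = 1.6957 bits/symbol


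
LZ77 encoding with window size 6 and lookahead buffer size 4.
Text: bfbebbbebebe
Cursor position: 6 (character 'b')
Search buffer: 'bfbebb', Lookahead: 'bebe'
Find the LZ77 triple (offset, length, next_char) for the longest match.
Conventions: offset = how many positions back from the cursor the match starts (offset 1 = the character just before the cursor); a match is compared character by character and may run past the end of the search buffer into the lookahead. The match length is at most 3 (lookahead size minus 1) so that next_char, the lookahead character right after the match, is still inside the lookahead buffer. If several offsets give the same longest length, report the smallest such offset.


Try each offset into the search buffer:
  offset=1 (pos 5, char 'b'): match length 1
  offset=2 (pos 4, char 'b'): match length 1
  offset=3 (pos 3, char 'e'): match length 0
  offset=4 (pos 2, char 'b'): match length 3
  offset=5 (pos 1, char 'f'): match length 0
  offset=6 (pos 0, char 'b'): match length 1
Longest match has length 3 at offset 4.
next_char = character at position 6 + 3 = 9 -> 'e'

Best match: offset=4, length=3 (matching 'beb' starting at position 2)
LZ77 triple: (4, 3, 'e')


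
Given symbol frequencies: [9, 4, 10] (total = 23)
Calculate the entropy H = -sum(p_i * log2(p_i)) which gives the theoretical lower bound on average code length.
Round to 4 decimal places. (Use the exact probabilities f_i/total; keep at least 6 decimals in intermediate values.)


Per-symbol terms -p_i * log2(p_i) with p_i = f_i/23:
  p = 9/23 = 0.391304: log2(p) = -1.353637, -p*log2(p) = 0.529684
  p = 4/23 = 0.173913: log2(p) = -2.523562, -p*log2(p) = 0.438880
  p = 10/23 = 0.434783: log2(p) = -1.201634, -p*log2(p) = 0.522450
H = 0.529684 + 0.438880 + 0.522450 = 1.491014

H = 1.491 bits/symbol


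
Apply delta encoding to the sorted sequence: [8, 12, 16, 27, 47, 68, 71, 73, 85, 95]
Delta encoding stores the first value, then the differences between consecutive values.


First value: 8
Deltas:
  12 - 8 = 4
  16 - 12 = 4
  27 - 16 = 11
  47 - 27 = 20
  68 - 47 = 21
  71 - 68 = 3
  73 - 71 = 2
  85 - 73 = 12
  95 - 85 = 10


Delta encoded: [8, 4, 4, 11, 20, 21, 3, 2, 12, 10]


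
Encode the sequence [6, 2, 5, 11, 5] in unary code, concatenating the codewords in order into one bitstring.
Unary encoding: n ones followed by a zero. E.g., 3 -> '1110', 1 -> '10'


Encode each number as n ones followed by a terminating 0:
  6 -> 1111110 (7 bits)
  2 -> 110 (3 bits)
  5 -> 111110 (6 bits)
  11 -> 111111111110 (12 bits)
  5 -> 111110 (6 bits)
Total length = 7 + 3 + 6 + 12 + 6 = 34 bits.

Unary([6, 2, 5, 11, 5]) = 1111110110111110111111111110111110 (34 bits)


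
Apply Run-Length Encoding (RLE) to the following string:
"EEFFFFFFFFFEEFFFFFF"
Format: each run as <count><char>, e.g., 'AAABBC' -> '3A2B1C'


Scanning runs left to right:
  i=0: run of 'E' x 2 -> '2E'
  i=2: run of 'F' x 9 -> '9F'
  i=11: run of 'E' x 2 -> '2E'
  i=13: run of 'F' x 6 -> '6F'

RLE = 2E9F2E6F


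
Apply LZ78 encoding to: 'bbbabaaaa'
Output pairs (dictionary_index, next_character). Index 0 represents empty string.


LZ78 encoding steps:
Dictionary: {0: ''}
Step 1: w='' (idx 0), next='b' -> output (0, 'b'), add 'b' as idx 1
Step 2: w='b' (idx 1), next='b' -> output (1, 'b'), add 'bb' as idx 2
Step 3: w='' (idx 0), next='a' -> output (0, 'a'), add 'a' as idx 3
Step 4: w='b' (idx 1), next='a' -> output (1, 'a'), add 'ba' as idx 4
Step 5: w='a' (idx 3), next='a' -> output (3, 'a'), add 'aa' as idx 5
Step 6: w='a' (idx 3), end of input -> output (3, '')


Encoded: [(0, 'b'), (1, 'b'), (0, 'a'), (1, 'a'), (3, 'a'), (3, '')]


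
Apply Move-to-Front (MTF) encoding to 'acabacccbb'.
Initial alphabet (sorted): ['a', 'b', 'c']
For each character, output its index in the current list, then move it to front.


MTF encoding:
'a': index 0 in ['a', 'b', 'c'] -> ['a', 'b', 'c']
'c': index 2 in ['a', 'b', 'c'] -> ['c', 'a', 'b']
'a': index 1 in ['c', 'a', 'b'] -> ['a', 'c', 'b']
'b': index 2 in ['a', 'c', 'b'] -> ['b', 'a', 'c']
'a': index 1 in ['b', 'a', 'c'] -> ['a', 'b', 'c']
'c': index 2 in ['a', 'b', 'c'] -> ['c', 'a', 'b']
'c': index 0 in ['c', 'a', 'b'] -> ['c', 'a', 'b']
'c': index 0 in ['c', 'a', 'b'] -> ['c', 'a', 'b']
'b': index 2 in ['c', 'a', 'b'] -> ['b', 'c', 'a']
'b': index 0 in ['b', 'c', 'a'] -> ['b', 'c', 'a']


Output: [0, 2, 1, 2, 1, 2, 0, 0, 2, 0]


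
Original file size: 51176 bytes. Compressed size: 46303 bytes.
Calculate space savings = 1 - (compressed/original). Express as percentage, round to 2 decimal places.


ratio = compressed/original = 46303/51176 = 0.90478
savings = 1 - ratio = 1 - 0.90478 = 0.09522
as a percentage: 0.09522 * 100 = 9.52%

Space savings = 1 - 46303/51176 = 9.52%


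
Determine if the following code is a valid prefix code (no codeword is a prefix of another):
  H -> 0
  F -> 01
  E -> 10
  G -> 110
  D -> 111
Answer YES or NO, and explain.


Checking each pair (does one codeword prefix another?):
  H='0' vs F='01': prefix -- VIOLATION

NO -- this is NOT a valid prefix code. H (0) is a prefix of F (01).


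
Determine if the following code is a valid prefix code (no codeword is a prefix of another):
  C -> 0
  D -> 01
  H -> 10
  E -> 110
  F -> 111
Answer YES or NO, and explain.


Checking each pair (does one codeword prefix another?):
  C='0' vs D='01': prefix -- VIOLATION

NO -- this is NOT a valid prefix code. C (0) is a prefix of D (01).


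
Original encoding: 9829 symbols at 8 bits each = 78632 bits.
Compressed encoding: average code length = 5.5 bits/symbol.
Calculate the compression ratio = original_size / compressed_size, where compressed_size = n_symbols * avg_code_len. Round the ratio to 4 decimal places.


original_size = n_symbols * orig_bits = 9829 * 8 = 78632 bits
compressed_size = n_symbols * avg_code_len = 9829 * 5.5 = 54059.5 bits
ratio = original_size / compressed_size = 78632 / 54059.5 = 1.4545

Compression ratio = 1.4545


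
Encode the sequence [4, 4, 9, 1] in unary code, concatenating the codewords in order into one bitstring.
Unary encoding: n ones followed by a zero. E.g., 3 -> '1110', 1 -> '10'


Encode each number as n ones followed by a terminating 0:
  4 -> 11110 (5 bits)
  4 -> 11110 (5 bits)
  9 -> 1111111110 (10 bits)
  1 -> 10 (2 bits)
Total length = 5 + 5 + 10 + 2 = 22 bits.

Unary([4, 4, 9, 1]) = 1111011110111111111010 (22 bits)


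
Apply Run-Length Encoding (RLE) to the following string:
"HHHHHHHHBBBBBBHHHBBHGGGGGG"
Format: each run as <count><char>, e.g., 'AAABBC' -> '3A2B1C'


Scanning runs left to right:
  i=0: run of 'H' x 8 -> '8H'
  i=8: run of 'B' x 6 -> '6B'
  i=14: run of 'H' x 3 -> '3H'
  i=17: run of 'B' x 2 -> '2B'
  i=19: run of 'H' x 1 -> '1H'
  i=20: run of 'G' x 6 -> '6G'

RLE = 8H6B3H2B1H6G


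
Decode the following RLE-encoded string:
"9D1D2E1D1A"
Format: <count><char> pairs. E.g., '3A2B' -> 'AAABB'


Expanding each <count><char> pair:
  9D -> 'DDDDDDDDD'
  1D -> 'D'
  2E -> 'EE'
  1D -> 'D'
  1A -> 'A'

Decoded = DDDDDDDDDDEEDA


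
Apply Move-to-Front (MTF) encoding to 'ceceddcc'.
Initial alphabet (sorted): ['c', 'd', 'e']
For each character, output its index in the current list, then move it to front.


MTF encoding:
'c': index 0 in ['c', 'd', 'e'] -> ['c', 'd', 'e']
'e': index 2 in ['c', 'd', 'e'] -> ['e', 'c', 'd']
'c': index 1 in ['e', 'c', 'd'] -> ['c', 'e', 'd']
'e': index 1 in ['c', 'e', 'd'] -> ['e', 'c', 'd']
'd': index 2 in ['e', 'c', 'd'] -> ['d', 'e', 'c']
'd': index 0 in ['d', 'e', 'c'] -> ['d', 'e', 'c']
'c': index 2 in ['d', 'e', 'c'] -> ['c', 'd', 'e']
'c': index 0 in ['c', 'd', 'e'] -> ['c', 'd', 'e']


Output: [0, 2, 1, 1, 2, 0, 2, 0]


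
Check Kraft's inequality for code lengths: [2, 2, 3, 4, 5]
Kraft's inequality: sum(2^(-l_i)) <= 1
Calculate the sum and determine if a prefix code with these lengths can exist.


Sum = 2^(-2) + 2^(-2) + 2^(-3) + 2^(-4) + 2^(-5)
    = 0.25 + 0.25 + 0.125 + 0.0625 + 0.03125
    = 23/32 = 0.71875
Since 0.71875 <= 1, Kraft's inequality IS satisfied.
A prefix code with these lengths CAN exist.

Kraft sum = 0.71875. Satisfied.


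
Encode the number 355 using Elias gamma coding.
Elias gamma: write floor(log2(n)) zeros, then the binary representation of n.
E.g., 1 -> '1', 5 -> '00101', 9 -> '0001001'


num_bits = floor(log2(355)) + 1 = 9
leading_zeros = num_bits - 1 = 8
binary(355) = 101100011

Elias gamma(355) = '00000000' + '101100011' = 00000000101100011 (17 bits)


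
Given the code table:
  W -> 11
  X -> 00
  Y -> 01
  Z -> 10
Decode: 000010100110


Decoding:
00 -> X
00 -> X
10 -> Z
10 -> Z
01 -> Y
10 -> Z


Result: XXZZYZ


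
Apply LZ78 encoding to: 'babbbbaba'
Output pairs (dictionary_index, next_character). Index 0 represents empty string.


LZ78 encoding steps:
Dictionary: {0: ''}
Step 1: w='' (idx 0), next='b' -> output (0, 'b'), add 'b' as idx 1
Step 2: w='' (idx 0), next='a' -> output (0, 'a'), add 'a' as idx 2
Step 3: w='b' (idx 1), next='b' -> output (1, 'b'), add 'bb' as idx 3
Step 4: w='bb' (idx 3), next='a' -> output (3, 'a'), add 'bba' as idx 4
Step 5: w='b' (idx 1), next='a' -> output (1, 'a'), add 'ba' as idx 5


Encoded: [(0, 'b'), (0, 'a'), (1, 'b'), (3, 'a'), (1, 'a')]


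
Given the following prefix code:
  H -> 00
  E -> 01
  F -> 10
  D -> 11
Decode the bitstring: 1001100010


Decoding step by step:
Bits 10 -> F
Bits 01 -> E
Bits 10 -> F
Bits 00 -> H
Bits 10 -> F


Decoded message: FEFHF


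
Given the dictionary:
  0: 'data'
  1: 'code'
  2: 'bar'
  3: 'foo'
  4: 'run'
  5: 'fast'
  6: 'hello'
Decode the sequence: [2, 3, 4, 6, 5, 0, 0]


Look up each index in the dictionary:
  2 -> 'bar'
  3 -> 'foo'
  4 -> 'run'
  6 -> 'hello'
  5 -> 'fast'
  0 -> 'data'
  0 -> 'data'

Decoded: "bar foo run hello fast data data"


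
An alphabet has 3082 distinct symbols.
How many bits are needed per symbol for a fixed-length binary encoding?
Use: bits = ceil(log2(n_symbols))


log2(3082) = 11.5897
Bracket: 2^11 = 2048 < 3082 <= 2^12 = 4096
So ceil(log2(3082)) = 12

bits = ceil(log2(3082)) = ceil(11.5897) = 12 bits


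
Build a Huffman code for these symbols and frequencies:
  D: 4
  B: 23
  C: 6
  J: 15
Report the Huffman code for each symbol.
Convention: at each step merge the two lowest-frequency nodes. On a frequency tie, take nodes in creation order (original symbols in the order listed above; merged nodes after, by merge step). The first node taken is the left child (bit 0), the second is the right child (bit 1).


Huffman tree construction:
Step 1: Merge D(4) + C(6) = 10
Step 2: Merge (D+C)(10) + J(15) = 25
Step 3: Merge B(23) + ((D+C)+J)(25) = 48
Read each symbol's code off the tree from the root (left child = 0, right child = 1).

Codes:
  D: 100 (length 3)
  B: 0 (length 1)
  C: 101 (length 3)
  J: 11 (length 2)
Average code length: 83/48 = 1.7292 bits/symbol


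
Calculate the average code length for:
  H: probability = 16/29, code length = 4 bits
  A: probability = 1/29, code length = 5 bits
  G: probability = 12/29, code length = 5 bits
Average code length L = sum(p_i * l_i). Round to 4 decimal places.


Weighted contributions p_i * l_i:
  H: (16/29) * 4 = 64/29
  A: (1/29) * 5 = 5/29
  G: (12/29) * 5 = 60/29
Sum = (64 + 5 + 60)/29 = 129/29

L = 129/29 = 4.4483 bits/symbol


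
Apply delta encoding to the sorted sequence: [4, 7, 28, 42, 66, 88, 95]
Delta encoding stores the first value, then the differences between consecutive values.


First value: 4
Deltas:
  7 - 4 = 3
  28 - 7 = 21
  42 - 28 = 14
  66 - 42 = 24
  88 - 66 = 22
  95 - 88 = 7


Delta encoded: [4, 3, 21, 14, 24, 22, 7]


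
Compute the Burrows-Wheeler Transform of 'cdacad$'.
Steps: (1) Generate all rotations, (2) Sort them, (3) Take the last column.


Rotations (sorted):
  0: $cdacad -> last char: d
  1: acad$cd -> last char: d
  2: ad$cdac -> last char: c
  3: cad$cda -> last char: a
  4: cdacad$ -> last char: $
  5: d$cdaca -> last char: a
  6: dacad$c -> last char: c


BWT = ddca$ac


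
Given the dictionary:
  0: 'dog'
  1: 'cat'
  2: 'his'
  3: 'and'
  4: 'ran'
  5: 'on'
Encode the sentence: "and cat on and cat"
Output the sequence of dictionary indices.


Look up each word in the dictionary:
  'and' -> 3
  'cat' -> 1
  'on' -> 5
  'and' -> 3
  'cat' -> 1

Encoded: [3, 1, 5, 3, 1]


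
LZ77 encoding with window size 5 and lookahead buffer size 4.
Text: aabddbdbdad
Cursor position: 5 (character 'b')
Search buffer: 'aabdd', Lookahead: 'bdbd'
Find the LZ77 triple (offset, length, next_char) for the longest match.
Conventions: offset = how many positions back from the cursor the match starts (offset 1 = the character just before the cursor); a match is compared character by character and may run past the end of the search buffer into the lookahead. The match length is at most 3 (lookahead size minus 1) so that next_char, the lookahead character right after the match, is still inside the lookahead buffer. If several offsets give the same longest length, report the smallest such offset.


Try each offset into the search buffer:
  offset=1 (pos 4, char 'd'): match length 0
  offset=2 (pos 3, char 'd'): match length 0
  offset=3 (pos 2, char 'b'): match length 2
  offset=4 (pos 1, char 'a'): match length 0
  offset=5 (pos 0, char 'a'): match length 0
Longest match has length 2 at offset 3.
next_char = character at position 5 + 2 = 7 -> 'b'

Best match: offset=3, length=2 (matching 'bd' starting at position 2)
LZ77 triple: (3, 2, 'b')


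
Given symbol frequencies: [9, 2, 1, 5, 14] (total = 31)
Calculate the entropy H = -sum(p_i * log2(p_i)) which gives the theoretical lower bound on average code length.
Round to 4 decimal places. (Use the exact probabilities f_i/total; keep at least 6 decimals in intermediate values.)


Per-symbol terms -p_i * log2(p_i) with p_i = f_i/31:
  p = 9/31 = 0.290323: log2(p) = -1.784271, -p*log2(p) = 0.518014
  p = 2/31 = 0.064516: log2(p) = -3.954196, -p*log2(p) = 0.255109
  p = 1/31 = 0.032258: log2(p) = -4.954196, -p*log2(p) = 0.159813
  p = 5/31 = 0.161290: log2(p) = -2.632268, -p*log2(p) = 0.424559
  p = 14/31 = 0.451613: log2(p) = -1.146841, -p*log2(p) = 0.517928
H = 0.518014 + 0.255109 + 0.159813 + 0.424559 + 0.517928 = 1.875423

H = 1.8754 bits/symbol


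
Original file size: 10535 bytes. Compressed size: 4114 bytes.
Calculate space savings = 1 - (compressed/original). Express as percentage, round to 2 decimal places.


ratio = compressed/original = 4114/10535 = 0.390508
savings = 1 - ratio = 1 - 0.390508 = 0.609492
as a percentage: 0.609492 * 100 = 60.95%

Space savings = 1 - 4114/10535 = 60.95%


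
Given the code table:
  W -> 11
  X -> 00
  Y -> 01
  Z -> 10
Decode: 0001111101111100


Decoding:
00 -> X
01 -> Y
11 -> W
11 -> W
01 -> Y
11 -> W
11 -> W
00 -> X


Result: XYWWYWWX


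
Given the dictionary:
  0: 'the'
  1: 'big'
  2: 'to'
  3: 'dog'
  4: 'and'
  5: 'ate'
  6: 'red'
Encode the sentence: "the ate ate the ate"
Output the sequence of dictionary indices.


Look up each word in the dictionary:
  'the' -> 0
  'ate' -> 5
  'ate' -> 5
  'the' -> 0
  'ate' -> 5

Encoded: [0, 5, 5, 0, 5]


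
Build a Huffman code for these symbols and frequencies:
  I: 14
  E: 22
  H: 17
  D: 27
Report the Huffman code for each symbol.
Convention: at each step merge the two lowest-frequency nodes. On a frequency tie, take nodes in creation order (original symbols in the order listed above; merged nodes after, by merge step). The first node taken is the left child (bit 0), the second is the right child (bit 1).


Huffman tree construction:
Step 1: Merge I(14) + H(17) = 31
Step 2: Merge E(22) + D(27) = 49
Step 3: Merge (I+H)(31) + (E+D)(49) = 80
Read each symbol's code off the tree from the root (left child = 0, right child = 1).

Codes:
  I: 00 (length 2)
  E: 10 (length 2)
  H: 01 (length 2)
  D: 11 (length 2)
Average code length: 160/80 = 2.0000 bits/symbol


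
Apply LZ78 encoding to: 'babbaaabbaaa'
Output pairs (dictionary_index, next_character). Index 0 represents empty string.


LZ78 encoding steps:
Dictionary: {0: ''}
Step 1: w='' (idx 0), next='b' -> output (0, 'b'), add 'b' as idx 1
Step 2: w='' (idx 0), next='a' -> output (0, 'a'), add 'a' as idx 2
Step 3: w='b' (idx 1), next='b' -> output (1, 'b'), add 'bb' as idx 3
Step 4: w='a' (idx 2), next='a' -> output (2, 'a'), add 'aa' as idx 4
Step 5: w='a' (idx 2), next='b' -> output (2, 'b'), add 'ab' as idx 5
Step 6: w='b' (idx 1), next='a' -> output (1, 'a'), add 'ba' as idx 6
Step 7: w='aa' (idx 4), end of input -> output (4, '')


Encoded: [(0, 'b'), (0, 'a'), (1, 'b'), (2, 'a'), (2, 'b'), (1, 'a'), (4, '')]


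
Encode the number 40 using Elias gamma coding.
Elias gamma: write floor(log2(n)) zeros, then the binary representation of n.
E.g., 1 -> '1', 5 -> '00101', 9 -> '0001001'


num_bits = floor(log2(40)) + 1 = 6
leading_zeros = num_bits - 1 = 5
binary(40) = 101000

Elias gamma(40) = '00000' + '101000' = 00000101000 (11 bits)


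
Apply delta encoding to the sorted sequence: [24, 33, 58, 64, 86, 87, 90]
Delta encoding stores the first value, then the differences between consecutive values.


First value: 24
Deltas:
  33 - 24 = 9
  58 - 33 = 25
  64 - 58 = 6
  86 - 64 = 22
  87 - 86 = 1
  90 - 87 = 3


Delta encoded: [24, 9, 25, 6, 22, 1, 3]


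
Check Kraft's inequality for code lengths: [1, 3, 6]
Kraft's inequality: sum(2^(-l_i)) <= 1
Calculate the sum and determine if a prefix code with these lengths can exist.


Sum = 2^(-1) + 2^(-3) + 2^(-6)
    = 0.5 + 0.125 + 0.015625
    = 41/64 = 0.640625
Since 0.640625 <= 1, Kraft's inequality IS satisfied.
A prefix code with these lengths CAN exist.

Kraft sum = 0.640625. Satisfied.


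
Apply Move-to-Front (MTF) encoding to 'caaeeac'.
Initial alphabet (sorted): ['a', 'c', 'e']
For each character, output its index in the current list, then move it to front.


MTF encoding:
'c': index 1 in ['a', 'c', 'e'] -> ['c', 'a', 'e']
'a': index 1 in ['c', 'a', 'e'] -> ['a', 'c', 'e']
'a': index 0 in ['a', 'c', 'e'] -> ['a', 'c', 'e']
'e': index 2 in ['a', 'c', 'e'] -> ['e', 'a', 'c']
'e': index 0 in ['e', 'a', 'c'] -> ['e', 'a', 'c']
'a': index 1 in ['e', 'a', 'c'] -> ['a', 'e', 'c']
'c': index 2 in ['a', 'e', 'c'] -> ['c', 'a', 'e']


Output: [1, 1, 0, 2, 0, 1, 2]


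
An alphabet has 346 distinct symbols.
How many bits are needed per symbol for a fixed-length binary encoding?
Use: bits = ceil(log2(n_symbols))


log2(346) = 8.4346
Bracket: 2^8 = 256 < 346 <= 2^9 = 512
So ceil(log2(346)) = 9

bits = ceil(log2(346)) = ceil(8.4346) = 9 bits


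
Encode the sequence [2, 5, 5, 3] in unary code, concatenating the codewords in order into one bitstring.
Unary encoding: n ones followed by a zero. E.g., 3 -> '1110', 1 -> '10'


Encode each number as n ones followed by a terminating 0:
  2 -> 110 (3 bits)
  5 -> 111110 (6 bits)
  5 -> 111110 (6 bits)
  3 -> 1110 (4 bits)
Total length = 3 + 6 + 6 + 4 = 19 bits.

Unary([2, 5, 5, 3]) = 1101111101111101110 (19 bits)


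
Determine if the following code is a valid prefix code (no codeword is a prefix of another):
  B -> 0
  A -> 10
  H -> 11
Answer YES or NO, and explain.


Checking each pair (does one codeword prefix another?):
  B='0' vs A='10': no prefix
  B='0' vs H='11': no prefix
  A='10' vs B='0': no prefix
  A='10' vs H='11': no prefix
  H='11' vs B='0': no prefix
  H='11' vs A='10': no prefix
No violation found over all pairs.

YES -- this is a valid prefix code. No codeword is a prefix of any other codeword.


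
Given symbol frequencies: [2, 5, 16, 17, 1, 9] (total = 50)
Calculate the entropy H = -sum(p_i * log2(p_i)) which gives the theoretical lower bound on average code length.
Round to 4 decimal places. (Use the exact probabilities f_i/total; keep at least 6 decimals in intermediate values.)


Per-symbol terms -p_i * log2(p_i) with p_i = f_i/50:
  p = 2/50 = 0.040000: log2(p) = -4.643856, -p*log2(p) = 0.185754
  p = 5/50 = 0.100000: log2(p) = -3.321928, -p*log2(p) = 0.332193
  p = 16/50 = 0.320000: log2(p) = -1.643856, -p*log2(p) = 0.526034
  p = 17/50 = 0.340000: log2(p) = -1.556393, -p*log2(p) = 0.529174
  p = 1/50 = 0.020000: log2(p) = -5.643856, -p*log2(p) = 0.112877
  p = 9/50 = 0.180000: log2(p) = -2.473931, -p*log2(p) = 0.445308
H = 0.185754 + 0.332193 + 0.526034 + 0.529174 + 0.112877 + 0.445308 = 2.131340

H = 2.1313 bits/symbol
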